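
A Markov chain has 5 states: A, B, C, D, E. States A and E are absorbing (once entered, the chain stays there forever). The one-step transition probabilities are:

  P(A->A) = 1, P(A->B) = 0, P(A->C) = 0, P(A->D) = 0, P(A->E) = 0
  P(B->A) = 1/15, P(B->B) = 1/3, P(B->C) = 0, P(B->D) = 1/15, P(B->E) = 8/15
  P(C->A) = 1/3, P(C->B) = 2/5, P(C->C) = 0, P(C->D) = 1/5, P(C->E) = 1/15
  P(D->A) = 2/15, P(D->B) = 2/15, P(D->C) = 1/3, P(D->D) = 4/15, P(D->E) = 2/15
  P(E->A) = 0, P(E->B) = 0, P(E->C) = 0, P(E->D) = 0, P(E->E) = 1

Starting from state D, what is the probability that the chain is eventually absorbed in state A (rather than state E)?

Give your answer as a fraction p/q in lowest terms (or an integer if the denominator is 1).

Let a_i = P(absorbed in A | start in state i).
Boundary conditions: a_A = 1, a_E = 0.
For each transient state i, a_i = sum_j P(i->j) * a_j:
  a_B = 1/15*a_A + 1/3*a_B + 0*a_C + 1/15*a_D + 8/15*a_E
  a_C = 1/3*a_A + 2/5*a_B + 0*a_C + 1/5*a_D + 1/15*a_E
  a_D = 2/15*a_A + 2/15*a_B + 1/3*a_C + 4/15*a_D + 2/15*a_E

Substituting a_A = 1 and a_E = 0, rearrange to (I - Q) a = r where r[i] = P(i -> A):
  [2/3, 0, -1/15] . (a_B, a_C, a_D) = 1/15
  [-2/5, 1, -1/5] . (a_B, a_C, a_D) = 1/3
  [-2/15, -1/3, 11/15] . (a_B, a_C, a_D) = 2/15

Solving yields:
  a_B = 41/288
  a_C = 19/40
  a_D = 61/144

Starting state is D, so the absorption probability is a_D = 61/144.

Answer: 61/144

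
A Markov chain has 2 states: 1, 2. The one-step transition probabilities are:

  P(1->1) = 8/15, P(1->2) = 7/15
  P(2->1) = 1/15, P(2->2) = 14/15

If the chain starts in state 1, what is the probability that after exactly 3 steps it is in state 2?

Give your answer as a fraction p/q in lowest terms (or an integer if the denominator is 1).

Computing P^3 by repeated multiplication:
P^1 =
  1: [8/15, 7/15]
  2: [1/15, 14/15]
P^2 =
  1: [71/225, 154/225]
  2: [22/225, 203/225]
P^3 =
  1: [722/3375, 2653/3375]
  2: [379/3375, 2996/3375]

(P^3)[1 -> 2] = 2653/3375

Answer: 2653/3375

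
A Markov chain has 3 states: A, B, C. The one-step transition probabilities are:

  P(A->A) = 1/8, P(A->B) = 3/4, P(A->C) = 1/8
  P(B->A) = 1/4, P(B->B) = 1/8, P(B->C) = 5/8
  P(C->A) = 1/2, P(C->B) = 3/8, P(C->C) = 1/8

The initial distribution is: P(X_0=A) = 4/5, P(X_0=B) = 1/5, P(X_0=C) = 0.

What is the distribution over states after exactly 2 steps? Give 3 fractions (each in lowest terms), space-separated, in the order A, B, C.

Answer: 23/80 11/40 7/16

Derivation:
Propagating the distribution step by step (d_{t+1} = d_t * P):
d_0 = (A=4/5, B=1/5, C=0)
  d_1[A] = 4/5*1/8 + 1/5*1/4 + 0*1/2 = 3/20
  d_1[B] = 4/5*3/4 + 1/5*1/8 + 0*3/8 = 5/8
  d_1[C] = 4/5*1/8 + 1/5*5/8 + 0*1/8 = 9/40
d_1 = (A=3/20, B=5/8, C=9/40)
  d_2[A] = 3/20*1/8 + 5/8*1/4 + 9/40*1/2 = 23/80
  d_2[B] = 3/20*3/4 + 5/8*1/8 + 9/40*3/8 = 11/40
  d_2[C] = 3/20*1/8 + 5/8*5/8 + 9/40*1/8 = 7/16
d_2 = (A=23/80, B=11/40, C=7/16)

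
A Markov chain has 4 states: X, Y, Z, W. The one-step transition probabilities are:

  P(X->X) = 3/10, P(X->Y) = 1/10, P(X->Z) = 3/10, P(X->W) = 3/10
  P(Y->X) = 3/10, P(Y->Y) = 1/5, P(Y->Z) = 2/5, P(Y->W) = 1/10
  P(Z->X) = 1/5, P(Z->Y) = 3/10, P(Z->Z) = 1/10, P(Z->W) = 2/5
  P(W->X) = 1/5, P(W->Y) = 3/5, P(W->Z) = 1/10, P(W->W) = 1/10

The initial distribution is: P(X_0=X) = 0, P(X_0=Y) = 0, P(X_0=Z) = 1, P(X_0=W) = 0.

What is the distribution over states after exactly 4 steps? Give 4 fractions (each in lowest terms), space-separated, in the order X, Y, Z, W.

Answer: 1263/5000 2871/10000 1159/5000 457/2000

Derivation:
Propagating the distribution step by step (d_{t+1} = d_t * P):
d_0 = (X=0, Y=0, Z=1, W=0)
  d_1[X] = 0*3/10 + 0*3/10 + 1*1/5 + 0*1/5 = 1/5
  d_1[Y] = 0*1/10 + 0*1/5 + 1*3/10 + 0*3/5 = 3/10
  d_1[Z] = 0*3/10 + 0*2/5 + 1*1/10 + 0*1/10 = 1/10
  d_1[W] = 0*3/10 + 0*1/10 + 1*2/5 + 0*1/10 = 2/5
d_1 = (X=1/5, Y=3/10, Z=1/10, W=2/5)
  d_2[X] = 1/5*3/10 + 3/10*3/10 + 1/10*1/5 + 2/5*1/5 = 1/4
  d_2[Y] = 1/5*1/10 + 3/10*1/5 + 1/10*3/10 + 2/5*3/5 = 7/20
  d_2[Z] = 1/5*3/10 + 3/10*2/5 + 1/10*1/10 + 2/5*1/10 = 23/100
  d_2[W] = 1/5*3/10 + 3/10*1/10 + 1/10*2/5 + 2/5*1/10 = 17/100
d_2 = (X=1/4, Y=7/20, Z=23/100, W=17/100)
  d_3[X] = 1/4*3/10 + 7/20*3/10 + 23/100*1/5 + 17/100*1/5 = 13/50
  d_3[Y] = 1/4*1/10 + 7/20*1/5 + 23/100*3/10 + 17/100*3/5 = 133/500
  d_3[Z] = 1/4*3/10 + 7/20*2/5 + 23/100*1/10 + 17/100*1/10 = 51/200
  d_3[W] = 1/4*3/10 + 7/20*1/10 + 23/100*2/5 + 17/100*1/10 = 219/1000
d_3 = (X=13/50, Y=133/500, Z=51/200, W=219/1000)
  d_4[X] = 13/50*3/10 + 133/500*3/10 + 51/200*1/5 + 219/1000*1/5 = 1263/5000
  d_4[Y] = 13/50*1/10 + 133/500*1/5 + 51/200*3/10 + 219/1000*3/5 = 2871/10000
  d_4[Z] = 13/50*3/10 + 133/500*2/5 + 51/200*1/10 + 219/1000*1/10 = 1159/5000
  d_4[W] = 13/50*3/10 + 133/500*1/10 + 51/200*2/5 + 219/1000*1/10 = 457/2000
d_4 = (X=1263/5000, Y=2871/10000, Z=1159/5000, W=457/2000)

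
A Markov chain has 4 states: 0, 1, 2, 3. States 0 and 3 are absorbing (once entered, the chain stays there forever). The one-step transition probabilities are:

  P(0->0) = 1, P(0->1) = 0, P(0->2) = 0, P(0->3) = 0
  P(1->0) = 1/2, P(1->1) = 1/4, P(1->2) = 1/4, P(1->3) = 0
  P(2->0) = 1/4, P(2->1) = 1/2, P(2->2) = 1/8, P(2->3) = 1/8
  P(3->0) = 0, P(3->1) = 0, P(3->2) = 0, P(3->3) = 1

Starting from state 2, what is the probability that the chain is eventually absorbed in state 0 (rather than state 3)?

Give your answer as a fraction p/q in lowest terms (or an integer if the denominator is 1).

Let a_i = P(absorbed in 0 | start in state i).
Boundary conditions: a_0 = 1, a_3 = 0.
For each transient state i, a_i = sum_j P(i->j) * a_j:
  a_1 = 1/2*a_0 + 1/4*a_1 + 1/4*a_2 + 0*a_3
  a_2 = 1/4*a_0 + 1/2*a_1 + 1/8*a_2 + 1/8*a_3

Substituting a_0 = 1 and a_3 = 0, rearrange to (I - Q) a = r where r[i] = P(i -> 0):
  [3/4, -1/4] . (a_1, a_2) = 1/2
  [-1/2, 7/8] . (a_1, a_2) = 1/4

Solving yields:
  a_1 = 16/17
  a_2 = 14/17

Starting state is 2, so the absorption probability is a_2 = 14/17.

Answer: 14/17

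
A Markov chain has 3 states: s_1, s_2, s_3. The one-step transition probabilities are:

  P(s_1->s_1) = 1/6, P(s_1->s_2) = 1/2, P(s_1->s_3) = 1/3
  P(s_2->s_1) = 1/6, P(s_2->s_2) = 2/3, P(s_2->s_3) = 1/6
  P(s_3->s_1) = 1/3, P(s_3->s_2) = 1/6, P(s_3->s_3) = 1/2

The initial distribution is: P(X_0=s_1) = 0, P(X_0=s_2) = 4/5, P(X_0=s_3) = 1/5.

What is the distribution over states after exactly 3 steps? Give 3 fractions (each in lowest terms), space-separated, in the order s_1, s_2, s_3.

Answer: 23/108 533/1080 317/1080

Derivation:
Propagating the distribution step by step (d_{t+1} = d_t * P):
d_0 = (s_1=0, s_2=4/5, s_3=1/5)
  d_1[s_1] = 0*1/6 + 4/5*1/6 + 1/5*1/3 = 1/5
  d_1[s_2] = 0*1/2 + 4/5*2/3 + 1/5*1/6 = 17/30
  d_1[s_3] = 0*1/3 + 4/5*1/6 + 1/5*1/2 = 7/30
d_1 = (s_1=1/5, s_2=17/30, s_3=7/30)
  d_2[s_1] = 1/5*1/6 + 17/30*1/6 + 7/30*1/3 = 37/180
  d_2[s_2] = 1/5*1/2 + 17/30*2/3 + 7/30*1/6 = 31/60
  d_2[s_3] = 1/5*1/3 + 17/30*1/6 + 7/30*1/2 = 5/18
d_2 = (s_1=37/180, s_2=31/60, s_3=5/18)
  d_3[s_1] = 37/180*1/6 + 31/60*1/6 + 5/18*1/3 = 23/108
  d_3[s_2] = 37/180*1/2 + 31/60*2/3 + 5/18*1/6 = 533/1080
  d_3[s_3] = 37/180*1/3 + 31/60*1/6 + 5/18*1/2 = 317/1080
d_3 = (s_1=23/108, s_2=533/1080, s_3=317/1080)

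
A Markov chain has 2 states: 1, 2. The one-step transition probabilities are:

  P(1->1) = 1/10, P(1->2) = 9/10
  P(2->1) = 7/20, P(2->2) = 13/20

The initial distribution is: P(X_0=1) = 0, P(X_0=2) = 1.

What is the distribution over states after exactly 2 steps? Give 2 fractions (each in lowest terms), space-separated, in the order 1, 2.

Answer: 21/80 59/80

Derivation:
Propagating the distribution step by step (d_{t+1} = d_t * P):
d_0 = (1=0, 2=1)
  d_1[1] = 0*1/10 + 1*7/20 = 7/20
  d_1[2] = 0*9/10 + 1*13/20 = 13/20
d_1 = (1=7/20, 2=13/20)
  d_2[1] = 7/20*1/10 + 13/20*7/20 = 21/80
  d_2[2] = 7/20*9/10 + 13/20*13/20 = 59/80
d_2 = (1=21/80, 2=59/80)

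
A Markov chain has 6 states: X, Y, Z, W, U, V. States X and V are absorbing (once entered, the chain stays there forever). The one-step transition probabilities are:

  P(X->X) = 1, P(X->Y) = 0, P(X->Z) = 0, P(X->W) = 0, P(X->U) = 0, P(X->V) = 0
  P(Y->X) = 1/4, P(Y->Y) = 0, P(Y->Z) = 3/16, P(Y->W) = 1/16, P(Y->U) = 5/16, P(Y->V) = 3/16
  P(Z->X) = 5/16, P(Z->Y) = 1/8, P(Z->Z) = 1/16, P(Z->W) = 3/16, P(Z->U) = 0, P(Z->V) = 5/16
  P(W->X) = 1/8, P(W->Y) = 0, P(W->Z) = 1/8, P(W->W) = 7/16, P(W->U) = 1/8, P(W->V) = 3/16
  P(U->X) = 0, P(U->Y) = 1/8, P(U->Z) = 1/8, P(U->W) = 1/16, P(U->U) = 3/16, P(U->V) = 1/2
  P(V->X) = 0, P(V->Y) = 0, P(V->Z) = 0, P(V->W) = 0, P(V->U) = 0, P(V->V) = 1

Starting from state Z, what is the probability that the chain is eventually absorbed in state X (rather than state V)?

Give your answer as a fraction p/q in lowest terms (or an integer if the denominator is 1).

Let a_i = P(absorbed in X | start in state i).
Boundary conditions: a_X = 1, a_V = 0.
For each transient state i, a_i = sum_j P(i->j) * a_j:
  a_Y = 1/4*a_X + 0*a_Y + 3/16*a_Z + 1/16*a_W + 5/16*a_U + 3/16*a_V
  a_Z = 5/16*a_X + 1/8*a_Y + 1/16*a_Z + 3/16*a_W + 0*a_U + 5/16*a_V
  a_W = 1/8*a_X + 0*a_Y + 1/8*a_Z + 7/16*a_W + 1/8*a_U + 3/16*a_V
  a_U = 0*a_X + 1/8*a_Y + 1/8*a_Z + 1/16*a_W + 3/16*a_U + 1/2*a_V

Substituting a_X = 1 and a_V = 0, rearrange to (I - Q) a = r where r[i] = P(i -> X):
  [1, -3/16, -1/16, -5/16] . (a_Y, a_Z, a_W, a_U) = 1/4
  [-1/8, 15/16, -3/16, 0] . (a_Y, a_Z, a_W, a_U) = 5/16
  [0, -1/8, 9/16, -1/8] . (a_Y, a_Z, a_W, a_U) = 1/8
  [-1/8, -1/8, -1/16, 13/16] . (a_Y, a_Z, a_W, a_U) = 0

Solving yields:
  a_Y = 9749/23824
  a_Z = 5479/11912
  a_W = 1073/2978
  a_U = 1923/11912

Starting state is Z, so the absorption probability is a_Z = 5479/11912.

Answer: 5479/11912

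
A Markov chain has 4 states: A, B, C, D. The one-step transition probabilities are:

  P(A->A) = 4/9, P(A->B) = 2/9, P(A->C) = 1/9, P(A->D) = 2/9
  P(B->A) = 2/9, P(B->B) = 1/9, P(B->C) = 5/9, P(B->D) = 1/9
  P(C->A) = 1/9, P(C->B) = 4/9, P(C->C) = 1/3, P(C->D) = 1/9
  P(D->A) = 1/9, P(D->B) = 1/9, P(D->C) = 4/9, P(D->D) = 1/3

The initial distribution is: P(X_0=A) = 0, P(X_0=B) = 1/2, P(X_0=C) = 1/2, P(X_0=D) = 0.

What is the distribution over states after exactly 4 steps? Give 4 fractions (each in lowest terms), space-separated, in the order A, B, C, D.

Propagating the distribution step by step (d_{t+1} = d_t * P):
d_0 = (A=0, B=1/2, C=1/2, D=0)
  d_1[A] = 0*4/9 + 1/2*2/9 + 1/2*1/9 + 0*1/9 = 1/6
  d_1[B] = 0*2/9 + 1/2*1/9 + 1/2*4/9 + 0*1/9 = 5/18
  d_1[C] = 0*1/9 + 1/2*5/9 + 1/2*1/3 + 0*4/9 = 4/9
  d_1[D] = 0*2/9 + 1/2*1/9 + 1/2*1/9 + 0*1/3 = 1/9
d_1 = (A=1/6, B=5/18, C=4/9, D=1/9)
  d_2[A] = 1/6*4/9 + 5/18*2/9 + 4/9*1/9 + 1/9*1/9 = 16/81
  d_2[B] = 1/6*2/9 + 5/18*1/9 + 4/9*4/9 + 1/9*1/9 = 5/18
  d_2[C] = 1/6*1/9 + 5/18*5/9 + 4/9*1/3 + 1/9*4/9 = 10/27
  d_2[D] = 1/6*2/9 + 5/18*1/9 + 4/9*1/9 + 1/9*1/3 = 25/162
d_2 = (A=16/81, B=5/18, C=10/27, D=25/162)
  d_3[A] = 16/81*4/9 + 5/18*2/9 + 10/27*1/9 + 25/162*1/9 = 101/486
  d_3[B] = 16/81*2/9 + 5/18*1/9 + 10/27*4/9 + 25/162*1/9 = 187/729
  d_3[C] = 16/81*1/9 + 5/18*5/9 + 10/27*1/3 + 25/162*4/9 = 179/486
  d_3[D] = 16/81*2/9 + 5/18*1/9 + 10/27*1/9 + 25/162*1/3 = 122/729
d_3 = (A=101/486, B=187/729, C=179/486, D=122/729)
  d_4[A] = 101/486*4/9 + 187/729*2/9 + 179/486*1/9 + 122/729*1/9 = 2741/13122
  d_4[B] = 101/486*2/9 + 187/729*1/9 + 179/486*4/9 + 122/729*1/9 = 562/2187
  d_4[C] = 101/486*1/9 + 187/729*5/9 + 179/486*1/3 + 122/729*4/9 = 2380/6561
  d_4[D] = 101/486*2/9 + 187/729*1/9 + 179/486*1/9 + 122/729*1/3 = 2249/13122
d_4 = (A=2741/13122, B=562/2187, C=2380/6561, D=2249/13122)

Answer: 2741/13122 562/2187 2380/6561 2249/13122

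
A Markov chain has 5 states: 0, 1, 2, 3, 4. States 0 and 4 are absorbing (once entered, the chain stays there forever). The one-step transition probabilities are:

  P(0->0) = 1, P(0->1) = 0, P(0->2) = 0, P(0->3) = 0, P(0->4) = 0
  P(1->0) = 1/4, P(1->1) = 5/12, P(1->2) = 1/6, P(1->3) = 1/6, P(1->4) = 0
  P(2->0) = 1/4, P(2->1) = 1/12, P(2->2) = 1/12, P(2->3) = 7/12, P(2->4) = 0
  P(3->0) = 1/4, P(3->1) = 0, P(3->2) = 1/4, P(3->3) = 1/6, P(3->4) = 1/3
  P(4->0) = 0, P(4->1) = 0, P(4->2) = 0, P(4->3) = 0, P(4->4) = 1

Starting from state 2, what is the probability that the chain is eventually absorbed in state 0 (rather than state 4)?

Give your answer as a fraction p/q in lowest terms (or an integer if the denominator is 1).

Let a_i = P(absorbed in 0 | start in state i).
Boundary conditions: a_0 = 1, a_4 = 0.
For each transient state i, a_i = sum_j P(i->j) * a_j:
  a_1 = 1/4*a_0 + 5/12*a_1 + 1/6*a_2 + 1/6*a_3 + 0*a_4
  a_2 = 1/4*a_0 + 1/12*a_1 + 1/12*a_2 + 7/12*a_3 + 0*a_4
  a_3 = 1/4*a_0 + 0*a_1 + 1/4*a_2 + 1/6*a_3 + 1/3*a_4

Substituting a_0 = 1 and a_4 = 0, rearrange to (I - Q) a = r where r[i] = P(i -> 0):
  [7/12, -1/6, -1/6] . (a_1, a_2, a_3) = 1/4
  [-1/12, 11/12, -7/12] . (a_1, a_2, a_3) = 1/4
  [0, -1/4, 5/6] . (a_1, a_2, a_3) = 1/4

Solving yields:
  a_1 = 151/199
  a_2 = 131/199
  a_3 = 99/199

Starting state is 2, so the absorption probability is a_2 = 131/199.

Answer: 131/199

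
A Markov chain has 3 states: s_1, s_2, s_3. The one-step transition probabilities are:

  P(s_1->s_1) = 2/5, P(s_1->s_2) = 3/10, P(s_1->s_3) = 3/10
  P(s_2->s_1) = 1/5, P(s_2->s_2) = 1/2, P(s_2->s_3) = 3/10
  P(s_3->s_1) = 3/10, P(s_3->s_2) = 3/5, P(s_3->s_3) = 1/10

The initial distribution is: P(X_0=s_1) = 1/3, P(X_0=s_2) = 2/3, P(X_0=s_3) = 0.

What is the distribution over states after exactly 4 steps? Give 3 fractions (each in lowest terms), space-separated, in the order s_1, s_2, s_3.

Propagating the distribution step by step (d_{t+1} = d_t * P):
d_0 = (s_1=1/3, s_2=2/3, s_3=0)
  d_1[s_1] = 1/3*2/5 + 2/3*1/5 + 0*3/10 = 4/15
  d_1[s_2] = 1/3*3/10 + 2/3*1/2 + 0*3/5 = 13/30
  d_1[s_3] = 1/3*3/10 + 2/3*3/10 + 0*1/10 = 3/10
d_1 = (s_1=4/15, s_2=13/30, s_3=3/10)
  d_2[s_1] = 4/15*2/5 + 13/30*1/5 + 3/10*3/10 = 17/60
  d_2[s_2] = 4/15*3/10 + 13/30*1/2 + 3/10*3/5 = 143/300
  d_2[s_3] = 4/15*3/10 + 13/30*3/10 + 3/10*1/10 = 6/25
d_2 = (s_1=17/60, s_2=143/300, s_3=6/25)
  d_3[s_1] = 17/60*2/5 + 143/300*1/5 + 6/25*3/10 = 421/1500
  d_3[s_2] = 17/60*3/10 + 143/300*1/2 + 6/25*3/5 = 701/1500
  d_3[s_3] = 17/60*3/10 + 143/300*3/10 + 6/25*1/10 = 63/250
d_3 = (s_1=421/1500, s_2=701/1500, s_3=63/250)
  d_4[s_1] = 421/1500*2/5 + 701/1500*1/5 + 63/250*3/10 = 211/750
  d_4[s_2] = 421/1500*3/10 + 701/1500*1/2 + 63/250*3/5 = 1759/3750
  d_4[s_3] = 421/1500*3/10 + 701/1500*3/10 + 63/250*1/10 = 156/625
d_4 = (s_1=211/750, s_2=1759/3750, s_3=156/625)

Answer: 211/750 1759/3750 156/625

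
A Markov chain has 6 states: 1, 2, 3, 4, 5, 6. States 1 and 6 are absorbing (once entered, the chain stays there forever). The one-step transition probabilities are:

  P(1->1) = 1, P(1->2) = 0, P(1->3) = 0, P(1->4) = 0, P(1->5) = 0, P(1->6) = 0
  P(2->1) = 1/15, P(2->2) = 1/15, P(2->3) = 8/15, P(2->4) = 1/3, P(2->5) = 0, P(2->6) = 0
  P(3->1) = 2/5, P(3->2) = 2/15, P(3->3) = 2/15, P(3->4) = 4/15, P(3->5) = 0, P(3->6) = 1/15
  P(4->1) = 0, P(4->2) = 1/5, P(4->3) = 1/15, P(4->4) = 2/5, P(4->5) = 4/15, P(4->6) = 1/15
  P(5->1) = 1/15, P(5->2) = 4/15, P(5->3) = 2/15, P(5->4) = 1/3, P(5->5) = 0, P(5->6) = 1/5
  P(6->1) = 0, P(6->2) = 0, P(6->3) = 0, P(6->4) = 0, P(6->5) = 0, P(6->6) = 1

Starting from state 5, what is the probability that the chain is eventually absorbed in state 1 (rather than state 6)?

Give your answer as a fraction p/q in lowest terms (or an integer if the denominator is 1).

Let a_i = P(absorbed in 1 | start in state i).
Boundary conditions: a_1 = 1, a_6 = 0.
For each transient state i, a_i = sum_j P(i->j) * a_j:
  a_2 = 1/15*a_1 + 1/15*a_2 + 8/15*a_3 + 1/3*a_4 + 0*a_5 + 0*a_6
  a_3 = 2/5*a_1 + 2/15*a_2 + 2/15*a_3 + 4/15*a_4 + 0*a_5 + 1/15*a_6
  a_4 = 0*a_1 + 1/5*a_2 + 1/15*a_3 + 2/5*a_4 + 4/15*a_5 + 1/15*a_6
  a_5 = 1/15*a_1 + 4/15*a_2 + 2/15*a_3 + 1/3*a_4 + 0*a_5 + 1/5*a_6

Substituting a_1 = 1 and a_6 = 0, rearrange to (I - Q) a = r where r[i] = P(i -> 1):
  [14/15, -8/15, -1/3, 0] . (a_2, a_3, a_4, a_5) = 1/15
  [-2/15, 13/15, -4/15, 0] . (a_2, a_3, a_4, a_5) = 2/5
  [-1/5, -1/15, 3/5, -4/15] . (a_2, a_3, a_4, a_5) = 0
  [-4/15, -2/15, -1/3, 1] . (a_2, a_3, a_4, a_5) = 1/15

Solving yields:
  a_2 = 127/185
  a_3 = 136/185
  a_4 = 101/185
  a_5 = 98/185

Starting state is 5, so the absorption probability is a_5 = 98/185.

Answer: 98/185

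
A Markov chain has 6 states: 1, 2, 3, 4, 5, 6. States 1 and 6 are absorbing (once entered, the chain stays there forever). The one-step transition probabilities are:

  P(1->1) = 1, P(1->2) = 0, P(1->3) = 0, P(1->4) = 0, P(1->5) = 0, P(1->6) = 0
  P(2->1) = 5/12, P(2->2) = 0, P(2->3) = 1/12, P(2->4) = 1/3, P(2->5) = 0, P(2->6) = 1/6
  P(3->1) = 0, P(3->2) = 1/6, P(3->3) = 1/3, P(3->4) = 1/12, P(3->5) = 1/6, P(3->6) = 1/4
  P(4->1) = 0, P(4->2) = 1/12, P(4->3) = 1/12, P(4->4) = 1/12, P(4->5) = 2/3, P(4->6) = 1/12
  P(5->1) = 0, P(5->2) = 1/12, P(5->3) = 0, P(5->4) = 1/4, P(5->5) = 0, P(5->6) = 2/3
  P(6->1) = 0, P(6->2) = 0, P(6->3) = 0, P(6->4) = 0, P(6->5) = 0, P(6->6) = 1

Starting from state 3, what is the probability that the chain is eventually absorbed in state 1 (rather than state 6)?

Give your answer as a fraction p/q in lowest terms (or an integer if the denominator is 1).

Let a_i = P(absorbed in 1 | start in state i).
Boundary conditions: a_1 = 1, a_6 = 0.
For each transient state i, a_i = sum_j P(i->j) * a_j:
  a_2 = 5/12*a_1 + 0*a_2 + 1/12*a_3 + 1/3*a_4 + 0*a_5 + 1/6*a_6
  a_3 = 0*a_1 + 1/6*a_2 + 1/3*a_3 + 1/12*a_4 + 1/6*a_5 + 1/4*a_6
  a_4 = 0*a_1 + 1/12*a_2 + 1/12*a_3 + 1/12*a_4 + 2/3*a_5 + 1/12*a_6
  a_5 = 0*a_1 + 1/12*a_2 + 0*a_3 + 1/4*a_4 + 0*a_5 + 2/3*a_6

Substituting a_1 = 1 and a_6 = 0, rearrange to (I - Q) a = r where r[i] = P(i -> 1):
  [1, -1/12, -1/3, 0] . (a_2, a_3, a_4, a_5) = 5/12
  [-1/6, 2/3, -1/12, -1/6] . (a_2, a_3, a_4, a_5) = 0
  [-1/12, -1/12, 11/12, -2/3] . (a_2, a_3, a_4, a_5) = 0
  [-1/12, 0, -1/4, 1] . (a_2, a_3, a_4, a_5) = 0

Solving yields:
  a_2 = 235/508
  a_3 = 55/381
  a_4 = 155/1524
  a_5 = 65/1016

Starting state is 3, so the absorption probability is a_3 = 55/381.

Answer: 55/381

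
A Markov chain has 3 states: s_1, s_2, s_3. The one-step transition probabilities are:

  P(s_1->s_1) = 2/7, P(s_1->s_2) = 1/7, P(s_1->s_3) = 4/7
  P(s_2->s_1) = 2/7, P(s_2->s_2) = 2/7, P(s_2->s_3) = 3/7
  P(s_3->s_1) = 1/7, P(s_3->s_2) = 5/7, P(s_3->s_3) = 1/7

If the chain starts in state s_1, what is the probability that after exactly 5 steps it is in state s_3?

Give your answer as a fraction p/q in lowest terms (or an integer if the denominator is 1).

Answer: 6046/16807

Derivation:
Computing P^5 by repeated multiplication:
P^1 =
  s_1: [2/7, 1/7, 4/7]
  s_2: [2/7, 2/7, 3/7]
  s_3: [1/7, 5/7, 1/7]
P^2 =
  s_1: [10/49, 24/49, 15/49]
  s_2: [11/49, 3/7, 17/49]
  s_3: [13/49, 16/49, 20/49]
P^3 =
  s_1: [83/343, 19/49, 127/343]
  s_2: [81/343, 138/343, 124/343]
  s_3: [78/343, 145/343, 120/343]
P^4 =
  s_1: [559/2401, 984/2401, 858/2401]
  s_2: [562/2401, 977/2401, 862/2401]
  s_3: [566/2401, 968/2401, 867/2401]
P^5 =
  s_1: [3944/16807, 6817/16807, 6046/16807]
  s_2: [3940/16807, 6826/16807, 863/2401]
  s_3: [3935/16807, 6837/16807, 6035/16807]

(P^5)[s_1 -> s_3] = 6046/16807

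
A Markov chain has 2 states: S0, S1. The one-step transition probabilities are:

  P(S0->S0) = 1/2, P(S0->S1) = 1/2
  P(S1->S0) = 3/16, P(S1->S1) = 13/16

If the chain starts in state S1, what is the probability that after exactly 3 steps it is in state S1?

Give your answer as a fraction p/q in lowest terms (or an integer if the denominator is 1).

Computing P^3 by repeated multiplication:
P^1 =
  S0: [1/2, 1/2]
  S1: [3/16, 13/16]
P^2 =
  S0: [11/32, 21/32]
  S1: [63/256, 193/256]
P^3 =
  S0: [151/512, 361/512]
  S1: [1083/4096, 3013/4096]

(P^3)[S1 -> S1] = 3013/4096

Answer: 3013/4096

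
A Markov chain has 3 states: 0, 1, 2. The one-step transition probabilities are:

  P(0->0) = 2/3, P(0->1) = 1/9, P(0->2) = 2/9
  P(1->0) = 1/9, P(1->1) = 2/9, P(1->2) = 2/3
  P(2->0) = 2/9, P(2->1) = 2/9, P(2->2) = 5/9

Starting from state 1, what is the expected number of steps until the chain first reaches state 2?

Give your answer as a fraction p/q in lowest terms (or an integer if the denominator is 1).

Answer: 9/5

Derivation:
Let h_i = expected steps to first reach 2 from state i.
Boundary: h_2 = 0.
First-step equations for the other states:
  h_0 = 1 + 2/3*h_0 + 1/9*h_1 + 2/9*h_2
  h_1 = 1 + 1/9*h_0 + 2/9*h_1 + 2/3*h_2

Substituting h_2 = 0 and rearranging gives the linear system (I - Q) h = 1:
  [1/3, -1/9] . (h_0, h_1) = 1
  [-1/9, 7/9] . (h_0, h_1) = 1

Solving yields:
  h_0 = 18/5
  h_1 = 9/5

Starting state is 1, so the expected hitting time is h_1 = 9/5.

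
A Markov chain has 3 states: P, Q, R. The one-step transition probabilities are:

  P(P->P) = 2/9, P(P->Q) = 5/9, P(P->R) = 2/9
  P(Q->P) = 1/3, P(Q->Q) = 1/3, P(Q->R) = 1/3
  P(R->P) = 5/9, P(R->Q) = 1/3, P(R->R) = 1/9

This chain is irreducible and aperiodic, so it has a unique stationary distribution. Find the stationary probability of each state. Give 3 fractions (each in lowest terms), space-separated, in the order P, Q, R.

The stationary distribution satisfies pi = pi * P, i.e.:
  pi_P = 2/9*pi_P + 1/3*pi_Q + 5/9*pi_R
  pi_Q = 5/9*pi_P + 1/3*pi_Q + 1/3*pi_R
  pi_R = 2/9*pi_P + 1/3*pi_Q + 1/9*pi_R
with normalization: pi_P + pi_Q + pi_R = 1.

Using the first 2 balance equations plus normalization, the linear system A*pi = b is:
  [-7/9, 1/3, 5/9] . pi = 0
  [5/9, -2/3, 1/3] . pi = 0
  [1, 1, 1] . pi = 1

Solving yields:
  pi_P = 39/112
  pi_Q = 23/56
  pi_R = 27/112

Verification (pi * P):
  39/112*2/9 + 23/56*1/3 + 27/112*5/9 = 39/112 = pi_P  (ok)
  39/112*5/9 + 23/56*1/3 + 27/112*1/3 = 23/56 = pi_Q  (ok)
  39/112*2/9 + 23/56*1/3 + 27/112*1/9 = 27/112 = pi_R  (ok)

Answer: 39/112 23/56 27/112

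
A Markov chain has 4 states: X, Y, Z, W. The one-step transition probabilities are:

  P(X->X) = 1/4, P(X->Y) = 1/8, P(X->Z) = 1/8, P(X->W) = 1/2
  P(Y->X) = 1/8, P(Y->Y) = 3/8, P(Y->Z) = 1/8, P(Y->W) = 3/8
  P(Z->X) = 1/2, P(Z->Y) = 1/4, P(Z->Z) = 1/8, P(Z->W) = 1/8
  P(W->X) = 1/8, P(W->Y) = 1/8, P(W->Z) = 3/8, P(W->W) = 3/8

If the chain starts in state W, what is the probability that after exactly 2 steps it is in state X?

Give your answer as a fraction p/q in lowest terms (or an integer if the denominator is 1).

Answer: 9/32

Derivation:
Computing P^2 by repeated multiplication:
P^1 =
  X: [1/4, 1/8, 1/8, 1/2]
  Y: [1/8, 3/8, 1/8, 3/8]
  Z: [1/2, 1/4, 1/8, 1/8]
  W: [1/8, 1/8, 3/8, 3/8]
P^2 =
  X: [13/64, 11/64, 1/4, 3/8]
  Y: [3/16, 15/64, 7/32, 23/64]
  Z: [15/64, 13/64, 5/32, 13/32]
  W: [9/32, 13/64, 7/32, 19/64]

(P^2)[W -> X] = 9/32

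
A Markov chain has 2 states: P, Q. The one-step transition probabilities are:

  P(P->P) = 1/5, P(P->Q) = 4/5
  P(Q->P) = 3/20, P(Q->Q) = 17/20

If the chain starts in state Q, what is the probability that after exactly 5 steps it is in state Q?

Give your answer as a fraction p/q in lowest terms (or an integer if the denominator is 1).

Answer: 2694737/3200000

Derivation:
Computing P^5 by repeated multiplication:
P^1 =
  P: [1/5, 4/5]
  Q: [3/20, 17/20]
P^2 =
  P: [4/25, 21/25]
  Q: [63/400, 337/400]
P^3 =
  P: [79/500, 421/500]
  Q: [1263/8000, 6737/8000]
P^4 =
  P: [1579/10000, 8421/10000]
  Q: [25263/160000, 134737/160000]
P^5 =
  P: [31579/200000, 168421/200000]
  Q: [505263/3200000, 2694737/3200000]

(P^5)[Q -> Q] = 2694737/3200000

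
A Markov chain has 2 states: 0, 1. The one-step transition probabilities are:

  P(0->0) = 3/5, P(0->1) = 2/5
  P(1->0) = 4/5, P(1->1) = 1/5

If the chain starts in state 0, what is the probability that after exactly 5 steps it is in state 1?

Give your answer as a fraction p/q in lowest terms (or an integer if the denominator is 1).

Computing P^5 by repeated multiplication:
P^1 =
  0: [3/5, 2/5]
  1: [4/5, 1/5]
P^2 =
  0: [17/25, 8/25]
  1: [16/25, 9/25]
P^3 =
  0: [83/125, 42/125]
  1: [84/125, 41/125]
P^4 =
  0: [417/625, 208/625]
  1: [416/625, 209/625]
P^5 =
  0: [2083/3125, 1042/3125]
  1: [2084/3125, 1041/3125]

(P^5)[0 -> 1] = 1042/3125

Answer: 1042/3125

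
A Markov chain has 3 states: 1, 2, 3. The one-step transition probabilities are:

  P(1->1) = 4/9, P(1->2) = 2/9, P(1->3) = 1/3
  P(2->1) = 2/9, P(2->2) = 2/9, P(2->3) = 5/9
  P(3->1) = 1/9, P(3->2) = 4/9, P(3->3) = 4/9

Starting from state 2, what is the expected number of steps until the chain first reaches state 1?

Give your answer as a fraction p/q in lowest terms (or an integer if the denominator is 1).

Let h_i = expected steps to first reach 1 from state i.
Boundary: h_1 = 0.
First-step equations for the other states:
  h_2 = 1 + 2/9*h_1 + 2/9*h_2 + 5/9*h_3
  h_3 = 1 + 1/9*h_1 + 4/9*h_2 + 4/9*h_3

Substituting h_1 = 0 and rearranging gives the linear system (I - Q) h = 1:
  [7/9, -5/9] . (h_2, h_3) = 1
  [-4/9, 5/9] . (h_2, h_3) = 1

Solving yields:
  h_2 = 6
  h_3 = 33/5

Starting state is 2, so the expected hitting time is h_2 = 6.

Answer: 6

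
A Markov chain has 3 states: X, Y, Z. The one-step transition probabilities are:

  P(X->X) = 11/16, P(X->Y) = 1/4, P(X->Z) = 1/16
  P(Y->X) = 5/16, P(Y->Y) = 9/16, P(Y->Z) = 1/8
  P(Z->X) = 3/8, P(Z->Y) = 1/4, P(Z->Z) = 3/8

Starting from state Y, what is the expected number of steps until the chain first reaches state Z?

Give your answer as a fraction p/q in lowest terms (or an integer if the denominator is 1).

Let h_i = expected steps to first reach Z from state i.
Boundary: h_Z = 0.
First-step equations for the other states:
  h_X = 1 + 11/16*h_X + 1/4*h_Y + 1/16*h_Z
  h_Y = 1 + 5/16*h_X + 9/16*h_Y + 1/8*h_Z

Substituting h_Z = 0 and rearranging gives the linear system (I - Q) h = 1:
  [5/16, -1/4] . (h_X, h_Y) = 1
  [-5/16, 7/16] . (h_X, h_Y) = 1

Solving yields:
  h_X = 176/15
  h_Y = 32/3

Starting state is Y, so the expected hitting time is h_Y = 32/3.

Answer: 32/3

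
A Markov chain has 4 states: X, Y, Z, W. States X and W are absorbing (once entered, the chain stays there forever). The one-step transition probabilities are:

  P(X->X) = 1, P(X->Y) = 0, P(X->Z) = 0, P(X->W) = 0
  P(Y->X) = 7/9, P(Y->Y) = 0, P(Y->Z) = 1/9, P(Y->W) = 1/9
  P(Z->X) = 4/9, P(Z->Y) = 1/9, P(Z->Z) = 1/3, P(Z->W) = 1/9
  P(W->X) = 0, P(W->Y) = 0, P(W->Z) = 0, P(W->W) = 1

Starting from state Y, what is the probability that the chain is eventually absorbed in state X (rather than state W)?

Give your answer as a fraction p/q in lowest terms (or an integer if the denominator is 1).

Answer: 46/53

Derivation:
Let a_i = P(absorbed in X | start in state i).
Boundary conditions: a_X = 1, a_W = 0.
For each transient state i, a_i = sum_j P(i->j) * a_j:
  a_Y = 7/9*a_X + 0*a_Y + 1/9*a_Z + 1/9*a_W
  a_Z = 4/9*a_X + 1/9*a_Y + 1/3*a_Z + 1/9*a_W

Substituting a_X = 1 and a_W = 0, rearrange to (I - Q) a = r where r[i] = P(i -> X):
  [1, -1/9] . (a_Y, a_Z) = 7/9
  [-1/9, 2/3] . (a_Y, a_Z) = 4/9

Solving yields:
  a_Y = 46/53
  a_Z = 43/53

Starting state is Y, so the absorption probability is a_Y = 46/53.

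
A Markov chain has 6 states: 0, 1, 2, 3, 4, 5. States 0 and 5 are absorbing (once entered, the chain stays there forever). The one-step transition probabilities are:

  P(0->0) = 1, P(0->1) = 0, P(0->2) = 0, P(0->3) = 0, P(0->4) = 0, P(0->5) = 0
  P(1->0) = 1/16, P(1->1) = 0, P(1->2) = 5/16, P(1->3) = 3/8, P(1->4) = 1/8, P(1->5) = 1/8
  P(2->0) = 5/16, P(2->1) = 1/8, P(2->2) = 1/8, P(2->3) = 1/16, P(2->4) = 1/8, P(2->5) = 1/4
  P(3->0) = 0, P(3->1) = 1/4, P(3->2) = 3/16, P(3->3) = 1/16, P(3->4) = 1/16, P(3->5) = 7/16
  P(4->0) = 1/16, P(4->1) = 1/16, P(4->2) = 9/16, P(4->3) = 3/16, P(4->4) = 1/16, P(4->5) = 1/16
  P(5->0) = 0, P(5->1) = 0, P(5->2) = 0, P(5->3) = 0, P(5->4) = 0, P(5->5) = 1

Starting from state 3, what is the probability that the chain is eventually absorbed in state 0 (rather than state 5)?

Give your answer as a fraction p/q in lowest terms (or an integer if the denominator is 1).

Let a_i = P(absorbed in 0 | start in state i).
Boundary conditions: a_0 = 1, a_5 = 0.
For each transient state i, a_i = sum_j P(i->j) * a_j:
  a_1 = 1/16*a_0 + 0*a_1 + 5/16*a_2 + 3/8*a_3 + 1/8*a_4 + 1/8*a_5
  a_2 = 5/16*a_0 + 1/8*a_1 + 1/8*a_2 + 1/16*a_3 + 1/8*a_4 + 1/4*a_5
  a_3 = 0*a_0 + 1/4*a_1 + 3/16*a_2 + 1/16*a_3 + 1/16*a_4 + 7/16*a_5
  a_4 = 1/16*a_0 + 1/16*a_1 + 9/16*a_2 + 3/16*a_3 + 1/16*a_4 + 1/16*a_5

Substituting a_0 = 1 and a_5 = 0, rearrange to (I - Q) a = r where r[i] = P(i -> 0):
  [1, -5/16, -3/8, -1/8] . (a_1, a_2, a_3, a_4) = 1/16
  [-1/8, 7/8, -1/16, -1/8] . (a_1, a_2, a_3, a_4) = 5/16
  [-1/4, -3/16, 15/16, -1/16] . (a_1, a_2, a_3, a_4) = 0
  [-1/16, -9/16, -3/16, 15/16] . (a_1, a_2, a_3, a_4) = 1/16

Solving yields:
  a_1 = 12065/34687
  a_2 = 16747/34687
  a_3 = 7545/34687
  a_4 = 14674/34687

Starting state is 3, so the absorption probability is a_3 = 7545/34687.

Answer: 7545/34687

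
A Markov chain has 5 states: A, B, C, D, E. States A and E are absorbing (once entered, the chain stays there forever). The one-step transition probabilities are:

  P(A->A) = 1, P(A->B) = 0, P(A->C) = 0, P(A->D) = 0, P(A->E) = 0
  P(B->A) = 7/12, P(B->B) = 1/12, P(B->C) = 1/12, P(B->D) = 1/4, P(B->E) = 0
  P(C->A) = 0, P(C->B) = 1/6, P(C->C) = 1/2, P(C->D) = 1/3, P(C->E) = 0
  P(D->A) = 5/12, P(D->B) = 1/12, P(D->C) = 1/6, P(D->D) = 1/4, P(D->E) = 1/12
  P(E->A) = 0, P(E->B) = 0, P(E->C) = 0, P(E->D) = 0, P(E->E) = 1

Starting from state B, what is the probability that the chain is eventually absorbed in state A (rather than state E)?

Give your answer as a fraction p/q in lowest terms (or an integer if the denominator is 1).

Let a_i = P(absorbed in A | start in state i).
Boundary conditions: a_A = 1, a_E = 0.
For each transient state i, a_i = sum_j P(i->j) * a_j:
  a_B = 7/12*a_A + 1/12*a_B + 1/12*a_C + 1/4*a_D + 0*a_E
  a_C = 0*a_A + 1/6*a_B + 1/2*a_C + 1/3*a_D + 0*a_E
  a_D = 5/12*a_A + 1/12*a_B + 1/6*a_C + 1/4*a_D + 1/12*a_E

Substituting a_A = 1 and a_E = 0, rearrange to (I - Q) a = r where r[i] = P(i -> A):
  [11/12, -1/12, -1/4] . (a_B, a_C, a_D) = 7/12
  [-1/6, 1/2, -1/3] . (a_B, a_C, a_D) = 0
  [-1/12, -1/6, 3/4] . (a_B, a_C, a_D) = 5/12

Solving yields:
  a_B = 216/227
  a_C = 202/227
  a_D = 195/227

Starting state is B, so the absorption probability is a_B = 216/227.

Answer: 216/227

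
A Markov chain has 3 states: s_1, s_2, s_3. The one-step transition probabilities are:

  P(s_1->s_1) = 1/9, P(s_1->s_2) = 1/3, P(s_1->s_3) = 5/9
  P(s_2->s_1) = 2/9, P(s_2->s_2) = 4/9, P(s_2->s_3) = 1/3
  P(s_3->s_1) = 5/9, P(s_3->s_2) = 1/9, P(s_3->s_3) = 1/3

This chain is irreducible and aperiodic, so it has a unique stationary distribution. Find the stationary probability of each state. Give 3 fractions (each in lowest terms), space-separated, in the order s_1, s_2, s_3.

Answer: 9/28 23/84 17/42

Derivation:
The stationary distribution satisfies pi = pi * P, i.e.:
  pi_s_1 = 1/9*pi_s_1 + 2/9*pi_s_2 + 5/9*pi_s_3
  pi_s_2 = 1/3*pi_s_1 + 4/9*pi_s_2 + 1/9*pi_s_3
  pi_s_3 = 5/9*pi_s_1 + 1/3*pi_s_2 + 1/3*pi_s_3
with normalization: pi_s_1 + pi_s_2 + pi_s_3 = 1.

Using the first 2 balance equations plus normalization, the linear system A*pi = b is:
  [-8/9, 2/9, 5/9] . pi = 0
  [1/3, -5/9, 1/9] . pi = 0
  [1, 1, 1] . pi = 1

Solving yields:
  pi_s_1 = 9/28
  pi_s_2 = 23/84
  pi_s_3 = 17/42

Verification (pi * P):
  9/28*1/9 + 23/84*2/9 + 17/42*5/9 = 9/28 = pi_s_1  (ok)
  9/28*1/3 + 23/84*4/9 + 17/42*1/9 = 23/84 = pi_s_2  (ok)
  9/28*5/9 + 23/84*1/3 + 17/42*1/3 = 17/42 = pi_s_3  (ok)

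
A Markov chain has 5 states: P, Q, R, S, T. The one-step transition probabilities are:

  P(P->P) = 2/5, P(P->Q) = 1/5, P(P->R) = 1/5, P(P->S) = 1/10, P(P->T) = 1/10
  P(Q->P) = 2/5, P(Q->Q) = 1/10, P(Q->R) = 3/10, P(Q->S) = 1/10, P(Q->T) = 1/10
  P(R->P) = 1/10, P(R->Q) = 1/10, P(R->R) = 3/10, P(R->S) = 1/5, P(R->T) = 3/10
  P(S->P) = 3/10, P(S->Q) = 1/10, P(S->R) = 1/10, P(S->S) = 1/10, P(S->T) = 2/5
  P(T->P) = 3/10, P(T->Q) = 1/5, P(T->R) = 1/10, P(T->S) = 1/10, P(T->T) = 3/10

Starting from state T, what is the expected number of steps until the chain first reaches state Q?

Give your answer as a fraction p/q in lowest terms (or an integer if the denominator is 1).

Let h_i = expected steps to first reach Q from state i.
Boundary: h_Q = 0.
First-step equations for the other states:
  h_P = 1 + 2/5*h_P + 1/5*h_Q + 1/5*h_R + 1/10*h_S + 1/10*h_T
  h_R = 1 + 1/10*h_P + 1/10*h_Q + 3/10*h_R + 1/5*h_S + 3/10*h_T
  h_S = 1 + 3/10*h_P + 1/10*h_Q + 1/10*h_R + 1/10*h_S + 2/5*h_T
  h_T = 1 + 3/10*h_P + 1/5*h_Q + 1/10*h_R + 1/10*h_S + 3/10*h_T

Substituting h_Q = 0 and rearranging gives the linear system (I - Q) h = 1:
  [3/5, -1/5, -1/10, -1/10] . (h_P, h_R, h_S, h_T) = 1
  [-1/10, 7/10, -1/5, -3/10] . (h_P, h_R, h_S, h_T) = 1
  [-3/10, -1/10, 9/10, -2/5] . (h_P, h_R, h_S, h_T) = 1
  [-3/10, -1/10, -1/10, 7/10] . (h_P, h_R, h_S, h_T) = 1

Solving yields:
  h_P = 3755/637
  h_R = 4195/637
  h_S = 4070/637
  h_T = 3700/637

Starting state is T, so the expected hitting time is h_T = 3700/637.

Answer: 3700/637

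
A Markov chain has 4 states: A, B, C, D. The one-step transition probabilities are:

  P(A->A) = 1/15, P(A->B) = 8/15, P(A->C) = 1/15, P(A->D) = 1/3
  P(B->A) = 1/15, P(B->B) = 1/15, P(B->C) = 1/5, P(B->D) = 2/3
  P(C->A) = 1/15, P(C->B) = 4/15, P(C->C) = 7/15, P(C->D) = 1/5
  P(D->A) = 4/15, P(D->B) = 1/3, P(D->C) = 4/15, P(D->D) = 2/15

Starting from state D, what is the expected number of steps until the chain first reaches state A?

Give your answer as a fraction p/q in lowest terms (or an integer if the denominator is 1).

Answer: 3405/527

Derivation:
Let h_i = expected steps to first reach A from state i.
Boundary: h_A = 0.
First-step equations for the other states:
  h_B = 1 + 1/15*h_A + 1/15*h_B + 1/5*h_C + 2/3*h_D
  h_C = 1 + 1/15*h_A + 4/15*h_B + 7/15*h_C + 1/5*h_D
  h_D = 1 + 4/15*h_A + 1/3*h_B + 4/15*h_C + 2/15*h_D

Substituting h_A = 0 and rearranging gives the linear system (I - Q) h = 1:
  [14/15, -1/5, -2/3] . (h_B, h_C, h_D) = 1
  [-4/15, 8/15, -1/5] . (h_B, h_C, h_D) = 1
  [-1/3, -4/15, 13/15] . (h_B, h_C, h_D) = 1

Solving yields:
  h_B = 3900/527
  h_C = 4215/527
  h_D = 3405/527

Starting state is D, so the expected hitting time is h_D = 3405/527.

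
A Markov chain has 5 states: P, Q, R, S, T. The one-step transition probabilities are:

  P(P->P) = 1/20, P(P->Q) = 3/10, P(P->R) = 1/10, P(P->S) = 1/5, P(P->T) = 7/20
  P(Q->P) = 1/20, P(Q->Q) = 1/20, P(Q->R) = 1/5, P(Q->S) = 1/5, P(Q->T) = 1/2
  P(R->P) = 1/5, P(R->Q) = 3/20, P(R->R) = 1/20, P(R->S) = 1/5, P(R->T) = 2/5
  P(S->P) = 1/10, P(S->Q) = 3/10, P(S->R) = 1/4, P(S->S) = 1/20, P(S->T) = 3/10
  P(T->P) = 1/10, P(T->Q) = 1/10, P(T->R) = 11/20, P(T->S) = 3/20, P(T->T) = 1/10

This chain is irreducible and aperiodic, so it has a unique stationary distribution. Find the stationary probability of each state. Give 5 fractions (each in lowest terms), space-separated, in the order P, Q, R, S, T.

Answer: 3466/30751 4916/30751 8100/30751 9885/61502 811/2674

Derivation:
The stationary distribution satisfies pi = pi * P, i.e.:
  pi_P = 1/20*pi_P + 1/20*pi_Q + 1/5*pi_R + 1/10*pi_S + 1/10*pi_T
  pi_Q = 3/10*pi_P + 1/20*pi_Q + 3/20*pi_R + 3/10*pi_S + 1/10*pi_T
  pi_R = 1/10*pi_P + 1/5*pi_Q + 1/20*pi_R + 1/4*pi_S + 11/20*pi_T
  pi_S = 1/5*pi_P + 1/5*pi_Q + 1/5*pi_R + 1/20*pi_S + 3/20*pi_T
  pi_T = 7/20*pi_P + 1/2*pi_Q + 2/5*pi_R + 3/10*pi_S + 1/10*pi_T
with normalization: pi_P + pi_Q + pi_R + pi_S + pi_T = 1.

Using the first 4 balance equations plus normalization, the linear system A*pi = b is:
  [-19/20, 1/20, 1/5, 1/10, 1/10] . pi = 0
  [3/10, -19/20, 3/20, 3/10, 1/10] . pi = 0
  [1/10, 1/5, -19/20, 1/4, 11/20] . pi = 0
  [1/5, 1/5, 1/5, -19/20, 3/20] . pi = 0
  [1, 1, 1, 1, 1] . pi = 1

Solving yields:
  pi_P = 3466/30751
  pi_Q = 4916/30751
  pi_R = 8100/30751
  pi_S = 9885/61502
  pi_T = 811/2674

Verification (pi * P):
  3466/30751*1/20 + 4916/30751*1/20 + 8100/30751*1/5 + 9885/61502*1/10 + 811/2674*1/10 = 3466/30751 = pi_P  (ok)
  3466/30751*3/10 + 4916/30751*1/20 + 8100/30751*3/20 + 9885/61502*3/10 + 811/2674*1/10 = 4916/30751 = pi_Q  (ok)
  3466/30751*1/10 + 4916/30751*1/5 + 8100/30751*1/20 + 9885/61502*1/4 + 811/2674*11/20 = 8100/30751 = pi_R  (ok)
  3466/30751*1/5 + 4916/30751*1/5 + 8100/30751*1/5 + 9885/61502*1/20 + 811/2674*3/20 = 9885/61502 = pi_S  (ok)
  3466/30751*7/20 + 4916/30751*1/2 + 8100/30751*2/5 + 9885/61502*3/10 + 811/2674*1/10 = 811/2674 = pi_T  (ok)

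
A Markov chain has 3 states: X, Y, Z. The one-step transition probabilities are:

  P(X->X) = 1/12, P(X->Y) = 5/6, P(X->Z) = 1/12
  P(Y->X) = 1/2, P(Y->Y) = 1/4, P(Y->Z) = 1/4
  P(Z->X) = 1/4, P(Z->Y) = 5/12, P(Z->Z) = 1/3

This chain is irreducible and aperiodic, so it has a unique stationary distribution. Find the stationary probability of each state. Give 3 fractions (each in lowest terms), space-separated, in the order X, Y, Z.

Answer: 57/181 85/181 39/181

Derivation:
The stationary distribution satisfies pi = pi * P, i.e.:
  pi_X = 1/12*pi_X + 1/2*pi_Y + 1/4*pi_Z
  pi_Y = 5/6*pi_X + 1/4*pi_Y + 5/12*pi_Z
  pi_Z = 1/12*pi_X + 1/4*pi_Y + 1/3*pi_Z
with normalization: pi_X + pi_Y + pi_Z = 1.

Using the first 2 balance equations plus normalization, the linear system A*pi = b is:
  [-11/12, 1/2, 1/4] . pi = 0
  [5/6, -3/4, 5/12] . pi = 0
  [1, 1, 1] . pi = 1

Solving yields:
  pi_X = 57/181
  pi_Y = 85/181
  pi_Z = 39/181

Verification (pi * P):
  57/181*1/12 + 85/181*1/2 + 39/181*1/4 = 57/181 = pi_X  (ok)
  57/181*5/6 + 85/181*1/4 + 39/181*5/12 = 85/181 = pi_Y  (ok)
  57/181*1/12 + 85/181*1/4 + 39/181*1/3 = 39/181 = pi_Z  (ok)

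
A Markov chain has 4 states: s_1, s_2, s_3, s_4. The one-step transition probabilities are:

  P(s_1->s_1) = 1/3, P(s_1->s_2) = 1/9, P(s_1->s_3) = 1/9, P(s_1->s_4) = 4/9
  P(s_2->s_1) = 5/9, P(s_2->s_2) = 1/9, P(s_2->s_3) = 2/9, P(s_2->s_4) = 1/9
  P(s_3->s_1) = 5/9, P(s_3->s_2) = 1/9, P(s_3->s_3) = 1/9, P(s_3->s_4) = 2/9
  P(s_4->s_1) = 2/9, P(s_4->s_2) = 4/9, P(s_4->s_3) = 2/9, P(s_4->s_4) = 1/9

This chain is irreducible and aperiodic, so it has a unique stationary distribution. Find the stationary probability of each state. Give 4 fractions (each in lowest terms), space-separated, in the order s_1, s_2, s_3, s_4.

Answer: 138/359 212/1077 58/359 277/1077

Derivation:
The stationary distribution satisfies pi = pi * P, i.e.:
  pi_s_1 = 1/3*pi_s_1 + 5/9*pi_s_2 + 5/9*pi_s_3 + 2/9*pi_s_4
  pi_s_2 = 1/9*pi_s_1 + 1/9*pi_s_2 + 1/9*pi_s_3 + 4/9*pi_s_4
  pi_s_3 = 1/9*pi_s_1 + 2/9*pi_s_2 + 1/9*pi_s_3 + 2/9*pi_s_4
  pi_s_4 = 4/9*pi_s_1 + 1/9*pi_s_2 + 2/9*pi_s_3 + 1/9*pi_s_4
with normalization: pi_s_1 + pi_s_2 + pi_s_3 + pi_s_4 = 1.

Using the first 3 balance equations plus normalization, the linear system A*pi = b is:
  [-2/3, 5/9, 5/9, 2/9] . pi = 0
  [1/9, -8/9, 1/9, 4/9] . pi = 0
  [1/9, 2/9, -8/9, 2/9] . pi = 0
  [1, 1, 1, 1] . pi = 1

Solving yields:
  pi_s_1 = 138/359
  pi_s_2 = 212/1077
  pi_s_3 = 58/359
  pi_s_4 = 277/1077

Verification (pi * P):
  138/359*1/3 + 212/1077*5/9 + 58/359*5/9 + 277/1077*2/9 = 138/359 = pi_s_1  (ok)
  138/359*1/9 + 212/1077*1/9 + 58/359*1/9 + 277/1077*4/9 = 212/1077 = pi_s_2  (ok)
  138/359*1/9 + 212/1077*2/9 + 58/359*1/9 + 277/1077*2/9 = 58/359 = pi_s_3  (ok)
  138/359*4/9 + 212/1077*1/9 + 58/359*2/9 + 277/1077*1/9 = 277/1077 = pi_s_4  (ok)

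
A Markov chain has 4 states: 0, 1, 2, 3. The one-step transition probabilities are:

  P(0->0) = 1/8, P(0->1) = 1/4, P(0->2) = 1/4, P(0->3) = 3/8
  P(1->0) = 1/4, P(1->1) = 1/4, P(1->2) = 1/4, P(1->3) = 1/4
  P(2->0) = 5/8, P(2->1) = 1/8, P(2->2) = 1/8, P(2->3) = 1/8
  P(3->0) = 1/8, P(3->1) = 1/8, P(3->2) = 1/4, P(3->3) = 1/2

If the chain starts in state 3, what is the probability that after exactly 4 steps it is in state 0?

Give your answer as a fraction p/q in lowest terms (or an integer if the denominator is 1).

Answer: 1059/4096

Derivation:
Computing P^4 by repeated multiplication:
P^1 =
  0: [1/8, 1/4, 1/4, 3/8]
  1: [1/4, 1/4, 1/4, 1/4]
  2: [5/8, 1/8, 1/8, 1/8]
  3: [1/8, 1/8, 1/4, 1/2]
P^2 =
  0: [9/32, 11/64, 7/32, 21/64]
  1: [9/32, 3/16, 7/32, 5/16]
  2: [13/64, 7/32, 15/64, 11/32]
  3: [17/64, 5/32, 7/32, 23/64]
P^3 =
  0: [131/512, 93/512, 57/256, 87/256]
  1: [33/128, 47/256, 57/256, 43/128]
  2: [69/256, 91/512, 113/512, 85/256]
  3: [65/256, 91/512, 57/256, 177/512]
P^4 =
  0: [1061/4096, 23/128, 455/2048, 1389/4096]
  1: [531/2048, 369/2048, 455/2048, 693/2048]
  2: [1055/4096, 741/4096, 911/4096, 1389/4096]
  3: [1059/4096, 733/4096, 455/2048, 697/2048]

(P^4)[3 -> 0] = 1059/4096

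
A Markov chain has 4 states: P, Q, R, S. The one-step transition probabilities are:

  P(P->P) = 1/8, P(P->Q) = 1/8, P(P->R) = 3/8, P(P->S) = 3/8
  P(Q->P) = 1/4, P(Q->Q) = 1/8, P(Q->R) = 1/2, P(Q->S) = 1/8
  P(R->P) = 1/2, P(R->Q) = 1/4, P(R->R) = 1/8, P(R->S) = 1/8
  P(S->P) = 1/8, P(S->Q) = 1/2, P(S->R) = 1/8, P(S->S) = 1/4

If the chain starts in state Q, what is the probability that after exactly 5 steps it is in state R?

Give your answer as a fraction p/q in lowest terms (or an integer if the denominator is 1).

Answer: 4661/16384

Derivation:
Computing P^5 by repeated multiplication:
P^1 =
  P: [1/8, 1/8, 3/8, 3/8]
  Q: [1/4, 1/8, 1/2, 1/8]
  R: [1/2, 1/4, 1/8, 1/8]
  S: [1/8, 1/2, 1/8, 1/4]
P^2 =
  P: [9/32, 5/16, 13/64, 13/64]
  Q: [21/64, 15/64, 15/64, 13/64]
  R: [13/64, 3/16, 11/32, 17/64]
  S: [15/64, 15/64, 11/32, 3/16]
P^3 =
  P: [123/512, 29/128, 5/16, 113/512]
  Q: [31/128, 59/256, 151/512, 119/512]
  R: [71/256, 137/512, 63/256, 107/512]
  S: [145/512, 61/256, 139/512, 53/256]
P^4 =
  P: [277/1024, 1011/4096, 553/2048, 871/4096]
  Q: [1083/4096, 255/1024, 557/2048, 879/4096]
  R: [1027/4096, 959/4096, 1207/4096, 903/4096]
  S: [1051/4096, 969/4096, 73/256, 227/1024]
P^5 =
  P: [8425/32768, 7815/32768, 9345/32768, 7183/32768]
  Q: [4229/16384, 7847/32768, 4661/16384, 7141/32768]
  R: [2169/8192, 2003/8192, 9027/32768, 7053/32768]
  S: [8569/32768, 1997/8192, 9105/32768, 3553/16384]

(P^5)[Q -> R] = 4661/16384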